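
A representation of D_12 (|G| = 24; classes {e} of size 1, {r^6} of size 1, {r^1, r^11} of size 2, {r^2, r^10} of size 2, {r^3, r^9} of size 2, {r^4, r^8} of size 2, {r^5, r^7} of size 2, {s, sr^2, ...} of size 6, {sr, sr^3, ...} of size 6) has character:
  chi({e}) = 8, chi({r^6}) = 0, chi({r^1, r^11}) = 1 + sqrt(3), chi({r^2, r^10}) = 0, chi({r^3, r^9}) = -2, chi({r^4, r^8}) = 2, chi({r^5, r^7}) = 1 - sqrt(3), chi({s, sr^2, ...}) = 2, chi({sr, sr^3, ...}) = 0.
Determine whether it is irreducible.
Not irreducible (reducible): <chi, chi> = 5 > 1.

Justification: <chi, chi> = (1/|G|) sum_C |C| * |chi(C)|^2 = (1/24)[1*|8|^2 + 1*|0|^2 + 2*|1 + sqrt(3)|^2 + 2*|0|^2 + 2*|-2|^2 + 2*|2|^2 + 2*|1 - sqrt(3)|^2 + 6*|2|^2 + 6*|0|^2]
  = (1/24)[(64) + (0) + (4*sqrt(3) + 8) + (0) + (8) + (8) + (8 - 4*sqrt(3)) + (24) + (0)] = 120/24 = 5.
A character is irreducible iff <chi, chi> = 1, so this representation is reducible.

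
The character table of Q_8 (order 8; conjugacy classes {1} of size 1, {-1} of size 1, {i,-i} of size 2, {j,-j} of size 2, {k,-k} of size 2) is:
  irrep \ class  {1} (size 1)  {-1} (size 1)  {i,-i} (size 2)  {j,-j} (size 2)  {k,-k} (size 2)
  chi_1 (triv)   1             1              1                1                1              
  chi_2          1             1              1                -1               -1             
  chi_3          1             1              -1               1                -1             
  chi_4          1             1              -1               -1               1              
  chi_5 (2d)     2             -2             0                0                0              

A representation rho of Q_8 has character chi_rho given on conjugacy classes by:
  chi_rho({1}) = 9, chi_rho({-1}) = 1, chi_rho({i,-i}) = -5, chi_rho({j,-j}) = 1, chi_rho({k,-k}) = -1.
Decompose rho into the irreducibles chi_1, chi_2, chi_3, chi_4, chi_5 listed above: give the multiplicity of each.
Multiplicities: chi_1: 0, chi_2: 0, chi_3: 3, chi_4: 2, chi_5: 2.

Proof sketch: Use <chi_rho, chi> = (1/|G|) sum_C |C| * chi_rho(C) * conj(chi(C)) with |G| = 8 for each irreducible chi in the table:
  <chi_rho, chi_1> = (1/8)[1*(9)*conj(1) + 1*(1)*conj(1) + 2*(-5)*conj(1) + 2*(1)*conj(1) + 2*(-1)*conj(1)]
      = (1/8)[(9) + (1) + (-10) + (2) + (-2)] = 0/8 = 0
  <chi_rho, chi_2> = (1/8)[1*(9)*conj(1) + 1*(1)*conj(1) + 2*(-5)*conj(1) + 2*(1)*conj(-1) + 2*(-1)*conj(-1)]
      = (1/8)[(9) + (1) + (-10) + (-2) + (2)] = 0/8 = 0
  <chi_rho, chi_3> = (1/8)[1*(9)*conj(1) + 1*(1)*conj(1) + 2*(-5)*conj(-1) + 2*(1)*conj(1) + 2*(-1)*conj(-1)]
      = (1/8)[(9) + (1) + (10) + (2) + (2)] = 24/8 = 3
  <chi_rho, chi_4> = (1/8)[1*(9)*conj(1) + 1*(1)*conj(1) + 2*(-5)*conj(-1) + 2*(1)*conj(-1) + 2*(-1)*conj(1)]
      = (1/8)[(9) + (1) + (10) + (-2) + (-2)] = 16/8 = 2
  <chi_rho, chi_5> = (1/8)[1*(9)*conj(2) + 1*(1)*conj(-2) + 2*(-5)*conj(0) + 2*(1)*conj(0) + 2*(-1)*conj(0)]
      = (1/8)[(18) + (-2) + (0) + (0) + (0)] = 16/8 = 2
Dimension check: dim(rho) = sum (mult * dim) = 0*1 + 0*1 + 3*1 + 2*1 + 2*2 = 9 = chi_rho(e) = 9.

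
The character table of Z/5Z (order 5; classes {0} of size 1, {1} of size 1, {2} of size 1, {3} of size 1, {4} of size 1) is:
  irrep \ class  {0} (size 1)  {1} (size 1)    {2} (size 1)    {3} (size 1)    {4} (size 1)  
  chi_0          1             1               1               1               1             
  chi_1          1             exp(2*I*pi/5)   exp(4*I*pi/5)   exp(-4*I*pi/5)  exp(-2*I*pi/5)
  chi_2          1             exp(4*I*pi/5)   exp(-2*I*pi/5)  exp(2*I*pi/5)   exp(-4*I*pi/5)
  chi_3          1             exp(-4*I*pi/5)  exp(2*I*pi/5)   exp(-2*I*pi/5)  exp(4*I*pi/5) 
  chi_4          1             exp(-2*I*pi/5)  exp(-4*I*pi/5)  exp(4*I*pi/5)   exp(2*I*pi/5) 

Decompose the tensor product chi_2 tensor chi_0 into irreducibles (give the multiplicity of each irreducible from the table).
chi_2 tensor chi_0 = chi_2 (all other irreducibles have multiplicity 0).

Justification: The character of a tensor product is the pointwise product (chi_2 * chi_0)(C) = chi_2(C) * chi_0(C):
  {0}: (1)*(1), {1}: (exp(4*I*pi/5))*(1), {2}: (exp(-2*I*pi/5))*(1), {3}: (exp(2*I*pi/5))*(1), {4}: (exp(-4*I*pi/5))*(1)
so (chi_2 * chi_0) takes values
  {0} -> 1, {1} -> exp(4*I*pi/5), {2} -> exp(-2*I*pi/5), {3} -> exp(2*I*pi/5), {4} -> exp(-4*I*pi/5).
Now take the inner product of this character with each irreducible chi from the table, <chi_2*chi_0, chi> = (1/5) sum_C |C| (chi_2*chi_0)(C) conj(chi(C)):
  <chi_2*chi_0, chi_0> = (1/5)[1*(1)*conj(1) + 1*(exp(4*I*pi/5))*conj(1) + 1*(exp(-2*I*pi/5))*conj(1) + 1*(exp(2*I*pi/5))*conj(1) + 1*(exp(-4*I*pi/5))*conj(1)]
      = (1/5)[(1) + (exp(4*I*pi/5)) + (exp(-2*I*pi/5)) + (exp(2*I*pi/5)) + (exp(-4*I*pi/5))] = 0/5 = 0
  <chi_2*chi_0, chi_1> = (1/5)[1*(1)*conj(1) + 1*(exp(4*I*pi/5))*conj(exp(2*I*pi/5)) + 1*(exp(-2*I*pi/5))*conj(exp(4*I*pi/5)) + 1*(exp(2*I*pi/5))*conj(exp(-4*I*pi/5)) + 1*(exp(-4*I*pi/5))*conj(exp(-2*I*pi/5))]
      = (1/5)[(1) + (exp(2*I*pi/5)) + (exp(4*I*pi/5)) + (exp(-4*I*pi/5)) + (exp(-2*I*pi/5))] = 0/5 = 0
  <chi_2*chi_0, chi_2> = (1/5)[1*(1)*conj(1) + 1*(exp(4*I*pi/5))*conj(exp(4*I*pi/5)) + 1*(exp(-2*I*pi/5))*conj(exp(-2*I*pi/5)) + 1*(exp(2*I*pi/5))*conj(exp(2*I*pi/5)) + 1*(exp(-4*I*pi/5))*conj(exp(-4*I*pi/5))]
      = (1/5)[(1) + (1) + (1) + (1) + (1)] = 5/5 = 1
  <chi_2*chi_0, chi_3> = (1/5)[1*(1)*conj(1) + 1*(exp(4*I*pi/5))*conj(exp(-4*I*pi/5)) + 1*(exp(-2*I*pi/5))*conj(exp(2*I*pi/5)) + 1*(exp(2*I*pi/5))*conj(exp(-2*I*pi/5)) + 1*(exp(-4*I*pi/5))*conj(exp(4*I*pi/5))]
      = (1/5)[(1) + (exp(-2*I*pi/5)) + (exp(-4*I*pi/5)) + (exp(4*I*pi/5)) + (exp(2*I*pi/5))] = 0/5 = 0
  <chi_2*chi_0, chi_4> = (1/5)[1*(1)*conj(1) + 1*(exp(4*I*pi/5))*conj(exp(-2*I*pi/5)) + 1*(exp(-2*I*pi/5))*conj(exp(-4*I*pi/5)) + 1*(exp(2*I*pi/5))*conj(exp(4*I*pi/5)) + 1*(exp(-4*I*pi/5))*conj(exp(2*I*pi/5))]
      = (1/5)[(1) + (exp(-4*I*pi/5)) + (exp(2*I*pi/5)) + (exp(-2*I*pi/5)) + (exp(4*I*pi/5))] = 0/5 = 0
(Exp terms are combined using exp(i*s)*conj(exp(i*t)) = exp(i*(s-t)), and sums of them are collapsed using the identity that for every m > 1 the m distinct m-th roots of unity sum to 0, e.g. 1 + exp(2*I*pi/3) + exp(-2*I*pi/3) = 0.)
Hence the multiplicities are chi_2: 1. Dimension check: dim(chi_2)*dim(chi_0) = 1*1 = 1 and sum (mult * dim) = 1*1 = 1.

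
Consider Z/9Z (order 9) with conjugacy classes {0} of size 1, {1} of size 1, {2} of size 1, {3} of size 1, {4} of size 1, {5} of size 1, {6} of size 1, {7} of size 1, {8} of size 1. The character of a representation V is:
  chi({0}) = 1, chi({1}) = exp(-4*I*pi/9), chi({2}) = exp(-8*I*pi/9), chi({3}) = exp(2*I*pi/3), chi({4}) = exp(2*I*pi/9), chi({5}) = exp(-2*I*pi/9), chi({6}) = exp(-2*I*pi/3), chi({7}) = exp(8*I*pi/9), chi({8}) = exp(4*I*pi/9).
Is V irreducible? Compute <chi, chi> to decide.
Irreducible: <chi, chi> = 1.

Proof sketch: <chi, chi> = (1/|G|) sum_C |C| * |chi(C)|^2 = (1/9)[1*|1|^2 + 1*|exp(-4*I*pi/9)|^2 + 1*|exp(-8*I*pi/9)|^2 + 1*|exp(2*I*pi/3)|^2 + 1*|exp(2*I*pi/9)|^2 + 1*|exp(-2*I*pi/9)|^2 + 1*|exp(-2*I*pi/3)|^2 + 1*|exp(8*I*pi/9)|^2 + 1*|exp(4*I*pi/9)|^2]
  = (1/9)[(1) + (1) + (1) + (1) + (1) + (1) + (1) + (1) + (1)] = 9/9 = 1.
(Exp terms are combined using exp(i*s)*conj(exp(i*t)) = exp(i*(s-t)), and sums of them are collapsed using the identity that for every m > 1 the m distinct m-th roots of unity sum to 0, e.g. 1 + exp(2*I*pi/3) + exp(-2*I*pi/3) = 0.)
A character is irreducible iff <chi, chi> = 1, so this representation is irreducible.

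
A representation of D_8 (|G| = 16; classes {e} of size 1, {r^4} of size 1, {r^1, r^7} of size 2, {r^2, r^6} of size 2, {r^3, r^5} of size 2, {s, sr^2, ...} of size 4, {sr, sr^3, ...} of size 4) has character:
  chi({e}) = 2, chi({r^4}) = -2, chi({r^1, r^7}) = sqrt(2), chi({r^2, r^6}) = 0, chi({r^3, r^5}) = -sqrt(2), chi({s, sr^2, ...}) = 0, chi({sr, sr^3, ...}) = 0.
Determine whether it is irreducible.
Irreducible: <chi, chi> = 1.

<chi, chi> = (1/|G|) sum_C |C| * |chi(C)|^2 = (1/16)[1*|2|^2 + 1*|-2|^2 + 2*|sqrt(2)|^2 + 2*|0|^2 + 2*|-sqrt(2)|^2 + 4*|0|^2 + 4*|0|^2]
  = (1/16)[(4) + (4) + (4) + (0) + (4) + (0) + (0)] = 16/16 = 1.
A character is irreducible iff <chi, chi> = 1, so this representation is irreducible.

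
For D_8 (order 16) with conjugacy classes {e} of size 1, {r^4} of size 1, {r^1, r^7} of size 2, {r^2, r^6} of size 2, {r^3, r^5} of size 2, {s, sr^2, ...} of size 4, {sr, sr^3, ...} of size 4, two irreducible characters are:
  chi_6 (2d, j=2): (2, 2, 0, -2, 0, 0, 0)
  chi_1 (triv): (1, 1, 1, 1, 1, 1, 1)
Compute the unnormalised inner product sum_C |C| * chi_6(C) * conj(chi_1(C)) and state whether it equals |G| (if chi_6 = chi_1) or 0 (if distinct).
Sum = 0; so <chi_6, chi_1> = 0 (distinct irreducibles are orthogonal).

Working: Compute term by term over conjugacy classes (|C| * chi_6(C) * conj(chi_1(C))):
  1*(2)*conj(1) + 1*(2)*conj(1) + 2*(0)*conj(1) + 2*(-2)*conj(1) + 2*(0)*conj(1) + 4*(0)*conj(1) + 4*(0)*conj(1)
  = (2) + (2) + (0) + (-4) + (0) + (0) + (0)
  = 0.
Dividing by |G| = 16 gives 0/16 = 0, matching the row-orthogonality relation <chi_6, chi_1> = [chi_6 = chi_1].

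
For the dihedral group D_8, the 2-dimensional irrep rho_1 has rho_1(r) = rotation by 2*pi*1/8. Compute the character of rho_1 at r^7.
chi_{rho_1}(r^7) = 2*cos(2*pi*1*7/8) = sqrt(2)

Reasoning: rho_1(r^7) is rotation by angle 2*pi*1*7/8, whose trace is 2*cos(2*pi*1*7/8) = sqrt(2).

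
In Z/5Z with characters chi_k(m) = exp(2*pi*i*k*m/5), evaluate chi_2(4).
chi_2(4) = zeta_5^8 = exp(-4*I*pi/5)

Proof sketch: chi_2(4) = zeta_5^(2*4) = zeta_5^8. Since zeta_5^5 = 1, this equals zeta_5^3 = exp(2*pi*i*3/5) = exp(-4*I*pi/5).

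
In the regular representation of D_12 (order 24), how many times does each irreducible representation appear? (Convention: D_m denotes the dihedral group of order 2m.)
Each irreducible V_i of dimension d_i appears with multiplicity d_i, i.e. rho_reg = (direct sum over all irreducibles V_i) d_i V_i. The irreducible dimensions for D_12 are 1, 1, 1, 1, 2, 2, 2, 2, 2: 4 irreducibles of dimension 1, each with multiplicity 1; 5 irreducibles of dimension 2, each with multiplicity 2. Total dimension 4*1*1 + 5*2*2 = 24 = |G|.

Justification: General theorem: in the regular representation of a finite group G, each irreducible appears with multiplicity equal to its dimension. Check: dim(rho_reg) = sum d_i^2 = 1 + 1 + 1 + 1 + 4 + 4 + 4 + 4 + 4 = 24 = |G|.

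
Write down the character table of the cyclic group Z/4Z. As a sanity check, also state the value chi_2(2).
Character table of Z/4Z (irreps indexed chi_0,...,chi_3 with chi_k(m) = zeta_4^(k*m), zeta_4 = exp(2*pi*i/4)):
  irrep \ class  {0} (size 1)  {1} (size 1)  {2} (size 1)  {3} (size 1)
  chi_0          1             1             1             1           
  chi_1          1             I             -1            -I          
  chi_2          1             -1            1             -1          
  chi_3          1             -I            -1            I           

Spot check: chi_2(2) = zeta_4^(2*2) = zeta_4^4 = 1.

Derivation: Z/4Z is abelian, so all 4 irreducible complex representations are 1-dimensional. They are given by chi_k(m) = zeta_4^(k*m) for k = 0,...,3. Row orthogonality: sum_m chi_k(m) conj(chi_l(m)) = 4 * [k = l].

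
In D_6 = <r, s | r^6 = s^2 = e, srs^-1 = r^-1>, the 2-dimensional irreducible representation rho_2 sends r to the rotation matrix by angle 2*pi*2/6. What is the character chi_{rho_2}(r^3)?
chi_{rho_2}(r^3) = 2*cos(2*pi*2*3/6) = 2

Proof sketch: rho_2(r^3) is rotation by angle 2*pi*2*3/6, whose trace is 2*cos(2*pi*2*3/6) = 2.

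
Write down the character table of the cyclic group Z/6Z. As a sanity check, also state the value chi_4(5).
Character table of Z/6Z (irreps indexed chi_0,...,chi_5 with chi_k(m) = zeta_6^(k*m), zeta_6 = exp(2*pi*i/6)):
  irrep \ class  {0} (size 1)  {1} (size 1)    {2} (size 1)    {3} (size 1)  {4} (size 1)    {5} (size 1)  
  chi_0          1             1               1               1             1               1             
  chi_1          1             exp(I*pi/3)     exp(2*I*pi/3)   -1            exp(-2*I*pi/3)  exp(-I*pi/3)  
  chi_2          1             exp(2*I*pi/3)   exp(-2*I*pi/3)  1             exp(2*I*pi/3)   exp(-2*I*pi/3)
  chi_3          1             -1              1               -1            1               -1            
  chi_4          1             exp(-2*I*pi/3)  exp(2*I*pi/3)   1             exp(-2*I*pi/3)  exp(2*I*pi/3) 
  chi_5          1             exp(-I*pi/3)    exp(-2*I*pi/3)  -1            exp(2*I*pi/3)   exp(I*pi/3)   

Spot check: chi_4(5) = zeta_6^(4*5) = zeta_6^20 = exp(2*I*pi/3).

Derivation: Z/6Z is abelian, so all 6 irreducible complex representations are 1-dimensional. They are given by chi_k(m) = zeta_6^(k*m) for k = 0,...,5. Row orthogonality: sum_m chi_k(m) conj(chi_l(m)) = 6 * [k = l].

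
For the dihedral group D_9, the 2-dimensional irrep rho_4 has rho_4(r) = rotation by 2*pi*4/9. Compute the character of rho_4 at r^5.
chi_{rho_4}(r^5) = 2*cos(2*pi*4*5/9) = 2*cos(40*pi/9)

Working: rho_4(r^5) is rotation by angle 2*pi*4*5/9, whose trace is 2*cos(2*pi*4*5/9) = 2*cos(40*pi/9).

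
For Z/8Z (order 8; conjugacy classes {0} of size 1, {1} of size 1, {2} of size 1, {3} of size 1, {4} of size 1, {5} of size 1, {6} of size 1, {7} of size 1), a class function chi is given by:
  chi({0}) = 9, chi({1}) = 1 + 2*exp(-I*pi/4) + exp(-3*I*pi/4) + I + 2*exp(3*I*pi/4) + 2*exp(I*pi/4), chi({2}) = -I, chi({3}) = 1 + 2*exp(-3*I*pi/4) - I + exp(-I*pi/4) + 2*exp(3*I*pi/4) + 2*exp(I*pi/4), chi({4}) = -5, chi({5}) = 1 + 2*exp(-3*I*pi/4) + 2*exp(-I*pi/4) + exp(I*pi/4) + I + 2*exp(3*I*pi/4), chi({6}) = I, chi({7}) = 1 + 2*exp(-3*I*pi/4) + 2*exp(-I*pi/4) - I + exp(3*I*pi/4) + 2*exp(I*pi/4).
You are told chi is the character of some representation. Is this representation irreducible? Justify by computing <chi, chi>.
Not irreducible (reducible): <chi, chi> = 15 > 1.

Details: <chi, chi> = (1/|G|) sum_C |C| * |chi(C)|^2 = (1/8)[1*|9|^2 + 1*|1 + 2*exp(-I*pi/4) + exp(-3*I*pi/4) + I + 2*exp(3*I*pi/4) + 2*exp(I*pi/4)|^2 + 1*|-I|^2 + 1*|1 + 2*exp(-3*I*pi/4) - I + exp(-I*pi/4) + 2*exp(3*I*pi/4) + 2*exp(I*pi/4)|^2 + 1*|-5|^2 + 1*|1 + 2*exp(-3*I*pi/4) + 2*exp(-I*pi/4) + exp(I*pi/4) + I + 2*exp(3*I*pi/4)|^2 + 1*|I|^2 + 1*|1 + 2*exp(-3*I*pi/4) + 2*exp(-I*pi/4) - I + exp(3*I*pi/4) + 2*exp(I*pi/4)|^2]
  = (1/8)[(81) + (3 + 5*exp(-I*pi/4) + 2*exp(-3*I*pi/4) + 3*exp(3*I*pi/4) + 4*exp(I*pi/4)) + (1) + (3 + 4*exp(-3*I*pi/4) + 3*exp(-I*pi/4) + 2*exp(I*pi/4) + 5*exp(3*I*pi/4)) + (25) + (3 + 4*exp(-3*I*pi/4) + 3*exp(-I*pi/4) + 2*exp(I*pi/4) + 5*exp(3*I*pi/4)) + (1) + (3 + 5*exp(-I*pi/4) + 2*exp(-3*I*pi/4) + 3*exp(3*I*pi/4) + 4*exp(I*pi/4))] = 120/8 = 15.
(Exp terms are combined using exp(i*s)*conj(exp(i*t)) = exp(i*(s-t)), and sums of them are collapsed using the identity that for every m > 1 the m distinct m-th roots of unity sum to 0, e.g. 1 + exp(2*I*pi/3) + exp(-2*I*pi/3) = 0.)
A character is irreducible iff <chi, chi> = 1, so this representation is reducible.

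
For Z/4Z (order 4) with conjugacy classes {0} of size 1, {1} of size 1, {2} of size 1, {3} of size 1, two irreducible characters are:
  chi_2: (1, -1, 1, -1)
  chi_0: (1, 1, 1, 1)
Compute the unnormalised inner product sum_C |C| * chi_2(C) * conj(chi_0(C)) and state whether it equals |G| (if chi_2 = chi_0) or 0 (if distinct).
Sum = 0; so <chi_2, chi_0> = 0 (distinct irreducibles are orthogonal).

Reasoning: Compute term by term over conjugacy classes (|C| * chi_2(C) * conj(chi_0(C))):
  1*(1)*conj(1) + 1*(-1)*conj(1) + 1*(1)*conj(1) + 1*(-1)*conj(1)
  = (1) + (-1) + (1) + (-1)
  = 0.
(Exp terms are combined using exp(i*s)*conj(exp(i*t)) = exp(i*(s-t)), and sums of them are collapsed using the identity that for every m > 1 the m distinct m-th roots of unity sum to 0, e.g. 1 + exp(2*I*pi/3) + exp(-2*I*pi/3) = 0.)
Dividing by |G| = 4 gives 0/4 = 0, matching the row-orthogonality relation <chi_2, chi_0> = [chi_2 = chi_0].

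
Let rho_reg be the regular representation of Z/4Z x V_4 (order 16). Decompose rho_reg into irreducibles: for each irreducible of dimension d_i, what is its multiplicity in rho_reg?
Each irreducible V_i of dimension d_i appears with multiplicity d_i, i.e. rho_reg = (direct sum over all irreducibles V_i) d_i V_i. The irreducible dimensions for Z/4Z x V_4 are 1, 1, 1, 1, 1, 1, 1, 1, 1, 1, 1, 1, 1, 1, 1, 1: 16 irreducibles of dimension 1, each with multiplicity 1. Total dimension 16*1*1 = 16 = |G|.

Justification: General theorem: in the regular representation of a finite group G, each irreducible appears with multiplicity equal to its dimension. Check: dim(rho_reg) = sum d_i^2 = 1 + 1 + 1 + 1 + 1 + 1 + 1 + 1 + 1 + 1 + 1 + 1 + 1 + 1 + 1 + 1 = 16 = |G|.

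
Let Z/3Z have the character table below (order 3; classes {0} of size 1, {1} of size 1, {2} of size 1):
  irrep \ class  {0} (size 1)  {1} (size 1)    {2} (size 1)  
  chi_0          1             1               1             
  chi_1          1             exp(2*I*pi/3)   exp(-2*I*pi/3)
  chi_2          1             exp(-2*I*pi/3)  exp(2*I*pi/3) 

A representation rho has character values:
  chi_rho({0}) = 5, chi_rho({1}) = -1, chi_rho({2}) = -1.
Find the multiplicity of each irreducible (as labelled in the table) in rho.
Multiplicities: chi_0: 1, chi_1: 2, chi_2: 2.

Working: Use <chi_rho, chi> = (1/|G|) sum_C |C| * chi_rho(C) * conj(chi(C)) with |G| = 3 for each irreducible chi in the table:
  <chi_rho, chi_0> = (1/3)[1*(5)*conj(1) + 1*(-1)*conj(1) + 1*(-1)*conj(1)]
      = (1/3)[(5) + (-1) + (-1)] = 3/3 = 1
  <chi_rho, chi_1> = (1/3)[1*(5)*conj(1) + 1*(-1)*conj(exp(2*I*pi/3)) + 1*(-1)*conj(exp(-2*I*pi/3))]
      = (1/3)[(5) + (2 + exp(-2*I*pi/3) + 2*exp(2*I*pi/3)) + (2 + 2*exp(-2*I*pi/3) + exp(2*I*pi/3))] = 6/3 = 2
  <chi_rho, chi_2> = (1/3)[1*(5)*conj(1) + 1*(-1)*conj(exp(-2*I*pi/3)) + 1*(-1)*conj(exp(2*I*pi/3))]
      = (1/3)[(5) + (2 + 2*exp(-2*I*pi/3) + exp(2*I*pi/3)) + (2 + exp(-2*I*pi/3) + 2*exp(2*I*pi/3))] = 6/3 = 2
(Exp terms are combined using exp(i*s)*conj(exp(i*t)) = exp(i*(s-t)), and sums of them are collapsed using the identity that for every m > 1 the m distinct m-th roots of unity sum to 0, e.g. 1 + exp(2*I*pi/3) + exp(-2*I*pi/3) = 0.)
Dimension check: dim(rho) = sum (mult * dim) = 1*1 + 2*1 + 2*1 = 5 = chi_rho(e) = 5.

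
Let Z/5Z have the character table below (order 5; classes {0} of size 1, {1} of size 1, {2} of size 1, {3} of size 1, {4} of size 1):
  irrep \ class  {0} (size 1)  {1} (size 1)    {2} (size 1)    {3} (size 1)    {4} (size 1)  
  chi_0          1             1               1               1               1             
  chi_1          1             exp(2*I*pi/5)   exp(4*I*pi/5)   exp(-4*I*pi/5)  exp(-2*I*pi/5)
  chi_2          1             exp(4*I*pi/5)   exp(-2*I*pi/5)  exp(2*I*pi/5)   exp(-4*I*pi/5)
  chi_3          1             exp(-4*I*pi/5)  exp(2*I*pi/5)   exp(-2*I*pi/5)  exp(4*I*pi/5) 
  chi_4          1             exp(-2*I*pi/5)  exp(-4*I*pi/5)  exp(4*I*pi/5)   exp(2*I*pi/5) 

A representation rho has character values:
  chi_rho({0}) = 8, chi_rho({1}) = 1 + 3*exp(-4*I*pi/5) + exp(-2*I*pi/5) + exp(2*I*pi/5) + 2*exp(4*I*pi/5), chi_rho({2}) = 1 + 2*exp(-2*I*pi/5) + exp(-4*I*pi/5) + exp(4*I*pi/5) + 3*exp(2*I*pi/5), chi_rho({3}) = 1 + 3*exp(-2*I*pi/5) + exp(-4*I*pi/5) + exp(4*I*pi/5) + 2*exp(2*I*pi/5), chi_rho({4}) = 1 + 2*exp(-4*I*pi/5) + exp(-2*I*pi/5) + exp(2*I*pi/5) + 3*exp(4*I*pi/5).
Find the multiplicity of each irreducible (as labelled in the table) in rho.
Multiplicities: chi_0: 1, chi_1: 1, chi_2: 2, chi_3: 3, chi_4: 1.

Proof sketch: Use <chi_rho, chi> = (1/|G|) sum_C |C| * chi_rho(C) * conj(chi(C)) with |G| = 5 for each irreducible chi in the table:
  <chi_rho, chi_0> = (1/5)[1*(8)*conj(1) + 1*(1 + 3*exp(-4*I*pi/5) + exp(-2*I*pi/5) + exp(2*I*pi/5) + 2*exp(4*I*pi/5))*conj(1) + 1*(1 + 2*exp(-2*I*pi/5) + exp(-4*I*pi/5) + exp(4*I*pi/5) + 3*exp(2*I*pi/5))*conj(1) + 1*(1 + 3*exp(-2*I*pi/5) + exp(-4*I*pi/5) + exp(4*I*pi/5) + 2*exp(2*I*pi/5))*conj(1) + 1*(1 + 2*exp(-4*I*pi/5) + exp(-2*I*pi/5) + exp(2*I*pi/5) + 3*exp(4*I*pi/5))*conj(1)]
      = (1/5)[(8) + (1 + 3*exp(-4*I*pi/5) + exp(-2*I*pi/5) + exp(2*I*pi/5) + 2*exp(4*I*pi/5)) + (1 + 2*exp(-2*I*pi/5) + exp(-4*I*pi/5) + exp(4*I*pi/5) + 3*exp(2*I*pi/5)) + (1 + 3*exp(-2*I*pi/5) + exp(-4*I*pi/5) + exp(4*I*pi/5) + 2*exp(2*I*pi/5)) + (1 + 2*exp(-4*I*pi/5) + exp(-2*I*pi/5) + exp(2*I*pi/5) + 3*exp(4*I*pi/5))] = 5/5 = 1
  <chi_rho, chi_1> = (1/5)[1*(8)*conj(1) + 1*(1 + 3*exp(-4*I*pi/5) + exp(-2*I*pi/5) + exp(2*I*pi/5) + 2*exp(4*I*pi/5))*conj(exp(2*I*pi/5)) + 1*(1 + 2*exp(-2*I*pi/5) + exp(-4*I*pi/5) + exp(4*I*pi/5) + 3*exp(2*I*pi/5))*conj(exp(4*I*pi/5)) + 1*(1 + 3*exp(-2*I*pi/5) + exp(-4*I*pi/5) + exp(4*I*pi/5) + 2*exp(2*I*pi/5))*conj(exp(-4*I*pi/5)) + 1*(1 + 2*exp(-4*I*pi/5) + exp(-2*I*pi/5) + exp(2*I*pi/5) + 3*exp(4*I*pi/5))*conj(exp(-2*I*pi/5))]
      = (1/5)[(8) + (1 + exp(-2*I*pi/5) + exp(-4*I*pi/5) + 3*exp(4*I*pi/5) + 2*exp(2*I*pi/5)) + (1 + 3*exp(-2*I*pi/5) + exp(-4*I*pi/5) + exp(2*I*pi/5) + 2*exp(4*I*pi/5)) + (1 + 2*exp(-4*I*pi/5) + exp(-2*I*pi/5) + exp(4*I*pi/5) + 3*exp(2*I*pi/5)) + (1 + 2*exp(-2*I*pi/5) + 3*exp(-4*I*pi/5) + exp(4*I*pi/5) + exp(2*I*pi/5))] = 5/5 = 1
  <chi_rho, chi_2> = (1/5)[1*(8)*conj(1) + 1*(1 + 3*exp(-4*I*pi/5) + exp(-2*I*pi/5) + exp(2*I*pi/5) + 2*exp(4*I*pi/5))*conj(exp(4*I*pi/5)) + 1*(1 + 2*exp(-2*I*pi/5) + exp(-4*I*pi/5) + exp(4*I*pi/5) + 3*exp(2*I*pi/5))*conj(exp(-2*I*pi/5)) + 1*(1 + 3*exp(-2*I*pi/5) + exp(-4*I*pi/5) + exp(4*I*pi/5) + 2*exp(2*I*pi/5))*conj(exp(2*I*pi/5)) + 1*(1 + 2*exp(-4*I*pi/5) + exp(-2*I*pi/5) + exp(2*I*pi/5) + 3*exp(4*I*pi/5))*conj(exp(-4*I*pi/5))]
      = (1/5)[(8) + (2 + exp(-2*I*pi/5) + exp(-4*I*pi/5) + exp(4*I*pi/5) + 3*exp(2*I*pi/5)) + (2 + exp(-2*I*pi/5) + exp(-4*I*pi/5) + exp(2*I*pi/5) + 3*exp(4*I*pi/5)) + (2 + 3*exp(-4*I*pi/5) + exp(-2*I*pi/5) + exp(4*I*pi/5) + exp(2*I*pi/5)) + (2 + 3*exp(-2*I*pi/5) + exp(-4*I*pi/5) + exp(4*I*pi/5) + exp(2*I*pi/5))] = 10/5 = 2
  <chi_rho, chi_3> = (1/5)[1*(8)*conj(1) + 1*(1 + 3*exp(-4*I*pi/5) + exp(-2*I*pi/5) + exp(2*I*pi/5) + 2*exp(4*I*pi/5))*conj(exp(-4*I*pi/5)) + 1*(1 + 2*exp(-2*I*pi/5) + exp(-4*I*pi/5) + exp(4*I*pi/5) + 3*exp(2*I*pi/5))*conj(exp(2*I*pi/5)) + 1*(1 + 3*exp(-2*I*pi/5) + exp(-4*I*pi/5) + exp(4*I*pi/5) + 2*exp(2*I*pi/5))*conj(exp(-2*I*pi/5)) + 1*(1 + 2*exp(-4*I*pi/5) + exp(-2*I*pi/5) + exp(2*I*pi/5) + 3*exp(4*I*pi/5))*conj(exp(4*I*pi/5))]
      = (1/5)[(8) + (3 + 2*exp(-2*I*pi/5) + exp(-4*I*pi/5) + exp(4*I*pi/5) + exp(2*I*pi/5)) + (3 + 2*exp(-4*I*pi/5) + exp(-2*I*pi/5) + exp(4*I*pi/5) + exp(2*I*pi/5)) + (3 + exp(-2*I*pi/5) + exp(-4*I*pi/5) + exp(2*I*pi/5) + 2*exp(4*I*pi/5)) + (3 + exp(-2*I*pi/5) + exp(-4*I*pi/5) + exp(4*I*pi/5) + 2*exp(2*I*pi/5))] = 15/5 = 3
  <chi_rho, chi_4> = (1/5)[1*(8)*conj(1) + 1*(1 + 3*exp(-4*I*pi/5) + exp(-2*I*pi/5) + exp(2*I*pi/5) + 2*exp(4*I*pi/5))*conj(exp(-2*I*pi/5)) + 1*(1 + 2*exp(-2*I*pi/5) + exp(-4*I*pi/5) + exp(4*I*pi/5) + 3*exp(2*I*pi/5))*conj(exp(-4*I*pi/5)) + 1*(1 + 3*exp(-2*I*pi/5) + exp(-4*I*pi/5) + exp(4*I*pi/5) + 2*exp(2*I*pi/5))*conj(exp(4*I*pi/5)) + 1*(1 + 2*exp(-4*I*pi/5) + exp(-2*I*pi/5) + exp(2*I*pi/5) + 3*exp(4*I*pi/5))*conj(exp(2*I*pi/5))]
      = (1/5)[(8) + (1 + 3*exp(-2*I*pi/5) + 2*exp(-4*I*pi/5) + exp(4*I*pi/5) + exp(2*I*pi/5)) + (1 + 3*exp(-4*I*pi/5) + exp(-2*I*pi/5) + exp(4*I*pi/5) + 2*exp(2*I*pi/5)) + (1 + 2*exp(-2*I*pi/5) + exp(-4*I*pi/5) + exp(2*I*pi/5) + 3*exp(4*I*pi/5)) + (1 + exp(-2*I*pi/5) + exp(-4*I*pi/5) + 2*exp(4*I*pi/5) + 3*exp(2*I*pi/5))] = 5/5 = 1
(Exp terms are combined using exp(i*s)*conj(exp(i*t)) = exp(i*(s-t)), and sums of them are collapsed using the identity that for every m > 1 the m distinct m-th roots of unity sum to 0, e.g. 1 + exp(2*I*pi/3) + exp(-2*I*pi/3) = 0.)
Dimension check: dim(rho) = sum (mult * dim) = 1*1 + 1*1 + 2*1 + 3*1 + 1*1 = 8 = chi_rho(e) = 8.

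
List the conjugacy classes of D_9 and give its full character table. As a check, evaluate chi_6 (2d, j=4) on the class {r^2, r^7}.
Conjugacy classes: {e} of size 1, {r^1, r^8} of size 2, {r^2, r^7} of size 2, {r^3, r^6} of size 2, {r^4, r^5} of size 2, {s, sr, ..., sr^8} of size 9.
Character table:
  irrep \ class              {e} (size 1)  {r^1, r^8} (size 2)  {r^2, r^7} (size 2)  {r^3, r^6} (size 2)  {r^4, r^5} (size 2)  {s, sr, ..., sr^8} (size 9)
  chi_1 (triv)               1             1                    1                    1                    1                    1                          
  chi_2 (sign: r->1, s->-1)  1             1                    1                    1                    1                    -1                         
  chi_3 (2d, j=1)            2             2*cos(2*pi/9)        2*cos(4*pi/9)        -1                   -2*cos(pi/9)         0                          
  chi_4 (2d, j=2)            2             2*cos(4*pi/9)        -2*cos(pi/9)         -1                   2*cos(2*pi/9)        0                          
  chi_5 (2d, j=3)            2             -1                   -1                   2                    -1                   0                          
  chi_6 (2d, j=4)            2             -2*cos(pi/9)         2*cos(2*pi/9)        -1                   2*cos(4*pi/9)        0                          

Spot check: chi_6 (2d, j=4) on {r^2, r^7} = 2*cos(2*pi/9).

Explanation: D_9 has order 2*9 = 18 with 6 conjugacy classes, hence 6 irreducibles. Sum of squared dims 1 + 1 + 4 + 4 + 4 + 4 = 18 = |G|. Linear characters come from the abelianisation; the 2-dimensional irreps have character r^k -> 2*cos(2*pi*j*k/9), reflections -> 0.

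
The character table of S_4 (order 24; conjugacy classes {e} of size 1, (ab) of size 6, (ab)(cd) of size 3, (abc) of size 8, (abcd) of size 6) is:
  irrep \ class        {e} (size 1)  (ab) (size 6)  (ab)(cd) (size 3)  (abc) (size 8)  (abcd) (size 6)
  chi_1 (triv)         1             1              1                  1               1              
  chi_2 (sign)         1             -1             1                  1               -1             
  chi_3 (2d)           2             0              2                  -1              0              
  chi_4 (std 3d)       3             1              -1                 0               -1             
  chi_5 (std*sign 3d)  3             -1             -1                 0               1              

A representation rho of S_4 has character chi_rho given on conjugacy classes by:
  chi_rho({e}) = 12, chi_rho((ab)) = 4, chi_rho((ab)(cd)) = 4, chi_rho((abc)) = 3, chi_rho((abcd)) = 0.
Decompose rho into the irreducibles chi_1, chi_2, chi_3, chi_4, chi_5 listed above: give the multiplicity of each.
Multiplicities: chi_1: 3, chi_2: 1, chi_3: 1, chi_4: 2, chi_5: 0.

Use <chi_rho, chi> = (1/|G|) sum_C |C| * chi_rho(C) * conj(chi(C)) with |G| = 24 for each irreducible chi in the table:
  <chi_rho, chi_1> = (1/24)[1*(12)*conj(1) + 6*(4)*conj(1) + 3*(4)*conj(1) + 8*(3)*conj(1) + 6*(0)*conj(1)]
      = (1/24)[(12) + (24) + (12) + (24) + (0)] = 72/24 = 3
  <chi_rho, chi_2> = (1/24)[1*(12)*conj(1) + 6*(4)*conj(-1) + 3*(4)*conj(1) + 8*(3)*conj(1) + 6*(0)*conj(-1)]
      = (1/24)[(12) + (-24) + (12) + (24) + (0)] = 24/24 = 1
  <chi_rho, chi_3> = (1/24)[1*(12)*conj(2) + 6*(4)*conj(0) + 3*(4)*conj(2) + 8*(3)*conj(-1) + 6*(0)*conj(0)]
      = (1/24)[(24) + (0) + (24) + (-24) + (0)] = 24/24 = 1
  <chi_rho, chi_4> = (1/24)[1*(12)*conj(3) + 6*(4)*conj(1) + 3*(4)*conj(-1) + 8*(3)*conj(0) + 6*(0)*conj(-1)]
      = (1/24)[(36) + (24) + (-12) + (0) + (0)] = 48/24 = 2
  <chi_rho, chi_5> = (1/24)[1*(12)*conj(3) + 6*(4)*conj(-1) + 3*(4)*conj(-1) + 8*(3)*conj(0) + 6*(0)*conj(1)]
      = (1/24)[(36) + (-24) + (-12) + (0) + (0)] = 0/24 = 0
Dimension check: dim(rho) = sum (mult * dim) = 3*1 + 1*1 + 1*2 + 2*3 + 0*3 = 12 = chi_rho(e) = 12.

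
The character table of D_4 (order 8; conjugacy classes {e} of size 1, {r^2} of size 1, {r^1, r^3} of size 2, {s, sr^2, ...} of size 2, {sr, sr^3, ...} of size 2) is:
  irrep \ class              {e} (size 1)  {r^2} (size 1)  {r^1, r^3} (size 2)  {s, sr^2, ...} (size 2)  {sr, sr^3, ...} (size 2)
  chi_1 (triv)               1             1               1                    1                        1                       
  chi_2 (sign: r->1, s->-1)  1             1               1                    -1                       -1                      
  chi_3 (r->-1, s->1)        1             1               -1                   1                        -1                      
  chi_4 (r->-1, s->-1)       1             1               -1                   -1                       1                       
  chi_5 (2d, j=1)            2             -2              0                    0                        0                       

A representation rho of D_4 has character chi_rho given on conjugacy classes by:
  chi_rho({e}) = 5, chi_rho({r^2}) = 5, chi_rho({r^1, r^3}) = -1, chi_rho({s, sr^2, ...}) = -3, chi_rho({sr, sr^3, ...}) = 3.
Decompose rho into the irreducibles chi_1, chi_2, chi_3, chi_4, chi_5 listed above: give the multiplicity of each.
Multiplicities: chi_1: 1, chi_2: 1, chi_3: 0, chi_4: 3, chi_5: 0.

Solution. Use <chi_rho, chi> = (1/|G|) sum_C |C| * chi_rho(C) * conj(chi(C)) with |G| = 8 for each irreducible chi in the table:
  <chi_rho, chi_1> = (1/8)[1*(5)*conj(1) + 1*(5)*conj(1) + 2*(-1)*conj(1) + 2*(-3)*conj(1) + 2*(3)*conj(1)]
      = (1/8)[(5) + (5) + (-2) + (-6) + (6)] = 8/8 = 1
  <chi_rho, chi_2> = (1/8)[1*(5)*conj(1) + 1*(5)*conj(1) + 2*(-1)*conj(1) + 2*(-3)*conj(-1) + 2*(3)*conj(-1)]
      = (1/8)[(5) + (5) + (-2) + (6) + (-6)] = 8/8 = 1
  <chi_rho, chi_3> = (1/8)[1*(5)*conj(1) + 1*(5)*conj(1) + 2*(-1)*conj(-1) + 2*(-3)*conj(1) + 2*(3)*conj(-1)]
      = (1/8)[(5) + (5) + (2) + (-6) + (-6)] = 0/8 = 0
  <chi_rho, chi_4> = (1/8)[1*(5)*conj(1) + 1*(5)*conj(1) + 2*(-1)*conj(-1) + 2*(-3)*conj(-1) + 2*(3)*conj(1)]
      = (1/8)[(5) + (5) + (2) + (6) + (6)] = 24/8 = 3
  <chi_rho, chi_5> = (1/8)[1*(5)*conj(2) + 1*(5)*conj(-2) + 2*(-1)*conj(0) + 2*(-3)*conj(0) + 2*(3)*conj(0)]
      = (1/8)[(10) + (-10) + (0) + (0) + (0)] = 0/8 = 0
Dimension check: dim(rho) = sum (mult * dim) = 1*1 + 1*1 + 0*1 + 3*1 + 0*2 = 5 = chi_rho(e) = 5.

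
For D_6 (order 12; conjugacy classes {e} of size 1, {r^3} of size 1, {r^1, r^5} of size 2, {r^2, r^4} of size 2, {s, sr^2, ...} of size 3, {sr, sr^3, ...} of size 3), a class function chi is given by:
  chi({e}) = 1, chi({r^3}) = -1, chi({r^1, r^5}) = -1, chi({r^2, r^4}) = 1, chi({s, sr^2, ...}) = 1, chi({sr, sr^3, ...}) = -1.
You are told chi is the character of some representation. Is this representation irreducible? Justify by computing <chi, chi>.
Irreducible: <chi, chi> = 1.

Details: <chi, chi> = (1/|G|) sum_C |C| * |chi(C)|^2 = (1/12)[1*|1|^2 + 1*|-1|^2 + 2*|-1|^2 + 2*|1|^2 + 3*|1|^2 + 3*|-1|^2]
  = (1/12)[(1) + (1) + (2) + (2) + (3) + (3)] = 12/12 = 1.
A character is irreducible iff <chi, chi> = 1, so this representation is irreducible.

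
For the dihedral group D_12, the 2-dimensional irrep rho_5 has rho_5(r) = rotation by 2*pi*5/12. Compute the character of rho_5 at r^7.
chi_{rho_5}(r^7) = 2*cos(2*pi*5*7/12) = sqrt(3)

Proof sketch: rho_5(r^7) is rotation by angle 2*pi*5*7/12, whose trace is 2*cos(2*pi*5*7/12) = sqrt(3).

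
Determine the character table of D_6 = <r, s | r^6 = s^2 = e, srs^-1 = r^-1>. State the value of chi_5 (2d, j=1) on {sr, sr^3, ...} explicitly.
Conjugacy classes: {e} of size 1, {r^3} of size 1, {r^1, r^5} of size 2, {r^2, r^4} of size 2, {s, sr^2, ...} of size 3, {sr, sr^3, ...} of size 3.
Character table:
  irrep \ class              {e} (size 1)  {r^3} (size 1)  {r^1, r^5} (size 2)  {r^2, r^4} (size 2)  {s, sr^2, ...} (size 3)  {sr, sr^3, ...} (size 3)
  chi_1 (triv)               1             1               1                    1                    1                        1                       
  chi_2 (sign: r->1, s->-1)  1             1               1                    1                    -1                       -1                      
  chi_3 (r->-1, s->1)        1             -1              -1                   1                    1                        -1                      
  chi_4 (r->-1, s->-1)       1             -1              -1                   1                    -1                       1                       
  chi_5 (2d, j=1)            2             -2              1                    -1                   0                        0                       
  chi_6 (2d, j=2)            2             2               -1                   -1                   0                        0                       

Spot check: chi_5 (2d, j=1) on {sr, sr^3, ...} = 0.

Reasoning: D_6 has order 2*6 = 12 with 6 conjugacy classes, hence 6 irreducibles. Sum of squared dims 1 + 1 + 1 + 1 + 4 + 4 = 12 = |G|. Linear characters come from the abelianisation; the 2-dimensional irreps have character r^k -> 2*cos(2*pi*j*k/6), reflections -> 0.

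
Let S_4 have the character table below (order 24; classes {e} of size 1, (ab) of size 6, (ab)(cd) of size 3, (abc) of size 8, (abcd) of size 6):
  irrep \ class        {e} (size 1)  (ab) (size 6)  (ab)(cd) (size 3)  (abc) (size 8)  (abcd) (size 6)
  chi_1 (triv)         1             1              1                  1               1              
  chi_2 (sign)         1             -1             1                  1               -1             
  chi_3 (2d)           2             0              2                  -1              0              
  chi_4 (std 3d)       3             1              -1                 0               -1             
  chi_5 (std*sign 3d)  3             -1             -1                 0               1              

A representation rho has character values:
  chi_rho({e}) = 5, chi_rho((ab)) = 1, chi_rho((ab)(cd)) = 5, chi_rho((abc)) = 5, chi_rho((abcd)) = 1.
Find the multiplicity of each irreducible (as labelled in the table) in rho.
Multiplicities: chi_1: 3, chi_2: 2, chi_3: 0, chi_4: 0, chi_5: 0.

Why: Use <chi_rho, chi> = (1/|G|) sum_C |C| * chi_rho(C) * conj(chi(C)) with |G| = 24 for each irreducible chi in the table:
  <chi_rho, chi_1> = (1/24)[1*(5)*conj(1) + 6*(1)*conj(1) + 3*(5)*conj(1) + 8*(5)*conj(1) + 6*(1)*conj(1)]
      = (1/24)[(5) + (6) + (15) + (40) + (6)] = 72/24 = 3
  <chi_rho, chi_2> = (1/24)[1*(5)*conj(1) + 6*(1)*conj(-1) + 3*(5)*conj(1) + 8*(5)*conj(1) + 6*(1)*conj(-1)]
      = (1/24)[(5) + (-6) + (15) + (40) + (-6)] = 48/24 = 2
  <chi_rho, chi_3> = (1/24)[1*(5)*conj(2) + 6*(1)*conj(0) + 3*(5)*conj(2) + 8*(5)*conj(-1) + 6*(1)*conj(0)]
      = (1/24)[(10) + (0) + (30) + (-40) + (0)] = 0/24 = 0
  <chi_rho, chi_4> = (1/24)[1*(5)*conj(3) + 6*(1)*conj(1) + 3*(5)*conj(-1) + 8*(5)*conj(0) + 6*(1)*conj(-1)]
      = (1/24)[(15) + (6) + (-15) + (0) + (-6)] = 0/24 = 0
  <chi_rho, chi_5> = (1/24)[1*(5)*conj(3) + 6*(1)*conj(-1) + 3*(5)*conj(-1) + 8*(5)*conj(0) + 6*(1)*conj(1)]
      = (1/24)[(15) + (-6) + (-15) + (0) + (6)] = 0/24 = 0
Dimension check: dim(rho) = sum (mult * dim) = 3*1 + 2*1 + 0*2 + 0*3 + 0*3 = 5 = chi_rho(e) = 5.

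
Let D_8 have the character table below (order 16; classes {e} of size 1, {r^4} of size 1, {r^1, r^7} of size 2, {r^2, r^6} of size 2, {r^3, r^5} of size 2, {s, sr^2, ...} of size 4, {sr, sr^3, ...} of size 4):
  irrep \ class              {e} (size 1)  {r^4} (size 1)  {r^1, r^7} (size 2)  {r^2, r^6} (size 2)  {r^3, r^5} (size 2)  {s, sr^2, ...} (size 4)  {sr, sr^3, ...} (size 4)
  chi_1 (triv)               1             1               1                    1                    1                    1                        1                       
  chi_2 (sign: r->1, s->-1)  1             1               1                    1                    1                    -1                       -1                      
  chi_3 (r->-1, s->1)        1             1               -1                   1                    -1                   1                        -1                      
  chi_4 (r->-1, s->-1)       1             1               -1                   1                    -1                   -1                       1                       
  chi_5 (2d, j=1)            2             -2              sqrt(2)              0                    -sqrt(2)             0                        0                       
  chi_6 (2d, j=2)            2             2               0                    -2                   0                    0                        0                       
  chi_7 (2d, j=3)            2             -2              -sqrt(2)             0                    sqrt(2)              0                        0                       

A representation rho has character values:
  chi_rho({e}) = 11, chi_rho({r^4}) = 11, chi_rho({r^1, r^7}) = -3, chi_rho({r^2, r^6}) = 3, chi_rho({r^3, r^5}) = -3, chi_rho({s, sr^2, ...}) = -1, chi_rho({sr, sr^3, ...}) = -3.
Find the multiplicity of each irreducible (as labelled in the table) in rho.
Multiplicities: chi_1: 0, chi_2: 2, chi_3: 3, chi_4: 2, chi_5: 0, chi_6: 2, chi_7: 0.

Argument: Use <chi_rho, chi> = (1/|G|) sum_C |C| * chi_rho(C) * conj(chi(C)) with |G| = 16 for each irreducible chi in the table:
  <chi_rho, chi_1> = (1/16)[1*(11)*conj(1) + 1*(11)*conj(1) + 2*(-3)*conj(1) + 2*(3)*conj(1) + 2*(-3)*conj(1) + 4*(-1)*conj(1) + 4*(-3)*conj(1)]
      = (1/16)[(11) + (11) + (-6) + (6) + (-6) + (-4) + (-12)] = 0/16 = 0
  <chi_rho, chi_2> = (1/16)[1*(11)*conj(1) + 1*(11)*conj(1) + 2*(-3)*conj(1) + 2*(3)*conj(1) + 2*(-3)*conj(1) + 4*(-1)*conj(-1) + 4*(-3)*conj(-1)]
      = (1/16)[(11) + (11) + (-6) + (6) + (-6) + (4) + (12)] = 32/16 = 2
  <chi_rho, chi_3> = (1/16)[1*(11)*conj(1) + 1*(11)*conj(1) + 2*(-3)*conj(-1) + 2*(3)*conj(1) + 2*(-3)*conj(-1) + 4*(-1)*conj(1) + 4*(-3)*conj(-1)]
      = (1/16)[(11) + (11) + (6) + (6) + (6) + (-4) + (12)] = 48/16 = 3
  <chi_rho, chi_4> = (1/16)[1*(11)*conj(1) + 1*(11)*conj(1) + 2*(-3)*conj(-1) + 2*(3)*conj(1) + 2*(-3)*conj(-1) + 4*(-1)*conj(-1) + 4*(-3)*conj(1)]
      = (1/16)[(11) + (11) + (6) + (6) + (6) + (4) + (-12)] = 32/16 = 2
  <chi_rho, chi_5> = (1/16)[1*(11)*conj(2) + 1*(11)*conj(-2) + 2*(-3)*conj(sqrt(2)) + 2*(3)*conj(0) + 2*(-3)*conj(-sqrt(2)) + 4*(-1)*conj(0) + 4*(-3)*conj(0)]
      = (1/16)[(22) + (-22) + (-6*sqrt(2)) + (0) + (6*sqrt(2)) + (0) + (0)] = 0/16 = 0
  <chi_rho, chi_6> = (1/16)[1*(11)*conj(2) + 1*(11)*conj(2) + 2*(-3)*conj(0) + 2*(3)*conj(-2) + 2*(-3)*conj(0) + 4*(-1)*conj(0) + 4*(-3)*conj(0)]
      = (1/16)[(22) + (22) + (0) + (-12) + (0) + (0) + (0)] = 32/16 = 2
  <chi_rho, chi_7> = (1/16)[1*(11)*conj(2) + 1*(11)*conj(-2) + 2*(-3)*conj(-sqrt(2)) + 2*(3)*conj(0) + 2*(-3)*conj(sqrt(2)) + 4*(-1)*conj(0) + 4*(-3)*conj(0)]
      = (1/16)[(22) + (-22) + (6*sqrt(2)) + (0) + (-6*sqrt(2)) + (0) + (0)] = 0/16 = 0
Dimension check: dim(rho) = sum (mult * dim) = 0*1 + 2*1 + 3*1 + 2*1 + 0*2 + 2*2 + 0*2 = 11 = chi_rho(e) = 11.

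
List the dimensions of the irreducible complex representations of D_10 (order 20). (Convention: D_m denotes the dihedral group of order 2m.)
Dimensions: 1, 1, 1, 1, 2, 2, 2, 2

Reasoning: There are 8 irreducibles (= number of conjugacy classes). Their dimensions d_i satisfy sum d_i^2 = |G| = 20: 1 + 1 + 1 + 1 + 4 + 4 + 4 + 4 = 20.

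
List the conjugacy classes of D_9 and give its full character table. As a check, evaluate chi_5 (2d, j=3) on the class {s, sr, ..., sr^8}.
Conjugacy classes: {e} of size 1, {r^1, r^8} of size 2, {r^2, r^7} of size 2, {r^3, r^6} of size 2, {r^4, r^5} of size 2, {s, sr, ..., sr^8} of size 9.
Character table:
  irrep \ class              {e} (size 1)  {r^1, r^8} (size 2)  {r^2, r^7} (size 2)  {r^3, r^6} (size 2)  {r^4, r^5} (size 2)  {s, sr, ..., sr^8} (size 9)
  chi_1 (triv)               1             1                    1                    1                    1                    1                          
  chi_2 (sign: r->1, s->-1)  1             1                    1                    1                    1                    -1                         
  chi_3 (2d, j=1)            2             2*cos(2*pi/9)        2*cos(4*pi/9)        -1                   -2*cos(pi/9)         0                          
  chi_4 (2d, j=2)            2             2*cos(4*pi/9)        -2*cos(pi/9)         -1                   2*cos(2*pi/9)        0                          
  chi_5 (2d, j=3)            2             -1                   -1                   2                    -1                   0                          
  chi_6 (2d, j=4)            2             -2*cos(pi/9)         2*cos(2*pi/9)        -1                   2*cos(4*pi/9)        0                          

Spot check: chi_5 (2d, j=3) on {s, sr, ..., sr^8} = 0.

Working: D_9 has order 2*9 = 18 with 6 conjugacy classes, hence 6 irreducibles. Sum of squared dims 1 + 1 + 4 + 4 + 4 + 4 = 18 = |G|. Linear characters come from the abelianisation; the 2-dimensional irreps have character r^k -> 2*cos(2*pi*j*k/9), reflections -> 0.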